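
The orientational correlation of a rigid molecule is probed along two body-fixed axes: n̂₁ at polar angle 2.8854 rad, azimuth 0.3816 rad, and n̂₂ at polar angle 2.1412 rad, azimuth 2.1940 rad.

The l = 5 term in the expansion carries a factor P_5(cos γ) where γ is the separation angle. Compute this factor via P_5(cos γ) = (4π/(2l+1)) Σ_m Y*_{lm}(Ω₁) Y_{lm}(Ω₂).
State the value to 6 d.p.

Addition theorem: P_5(cos γ) = (4π/11) Σ_m Y*_{lm}(Ω₁) Y_{lm}(Ω₂), m = −5…5:
  term(m=-5) = -0.00009 - 0.00003j   from Y*(Ω₁)=-0.00016 + 0.00046j, Y(Ω₂)=-0.00501 + 0.19599j
  term(m=-4) = 0.00132 - 0.00192j   from Y*(Ω₁)=-0.00026 - 0.00585j, Y(Ω₂)=0.31693 + 0.24032j
  term(m=-3) = 0.00928 + 0.01048j   from Y*(Ω₁)=0.01726 + 0.03804j, Y(Ω₂)=0.32017 - 0.09863j
  term(m=-2) = 0.01369 - 0.00718j   from Y*(Ω₁)=-0.13749 - 0.13152j, Y(Ω₂)=-0.02589 + 0.07699j
  term(m=-1) = 0.04269 + 0.17323j   from Y*(Ω₁)=0.47367 + 0.19007j, Y(Ω₂)=0.20402 + 0.28385j
  term(m=+0) = -0.00180 + 0.00000j   from Y*(Ω₁)=-0.52765 + 0.00000j, Y(Ω₂)=0.00341 + 0.00000j
  term(m=+1) = 0.04269 - 0.17323j   from Y*(Ω₁)=-0.47367 + 0.19007j, Y(Ω₂)=-0.20402 + 0.28385j
  term(m=+2) = 0.01369 + 0.00718j   from Y*(Ω₁)=-0.13749 + 0.13152j, Y(Ω₂)=-0.02589 - 0.07699j
  term(m=+3) = 0.00928 - 0.01048j   from Y*(Ω₁)=-0.01726 + 0.03804j, Y(Ω₂)=-0.32017 - 0.09863j
  term(m=+4) = 0.00132 + 0.00192j   from Y*(Ω₁)=-0.00026 + 0.00585j, Y(Ω₂)=0.31693 - 0.24032j
  term(m=+5) = -0.00009 + 0.00003j   from Y*(Ω₁)=0.00016 + 0.00046j, Y(Ω₂)=0.00501 + 0.19599j
Σ over m = 0.13197 - 0.00000j; ×(4π/11) → 0.15076 - 0.00000j. Real part: 0.150761

0.150761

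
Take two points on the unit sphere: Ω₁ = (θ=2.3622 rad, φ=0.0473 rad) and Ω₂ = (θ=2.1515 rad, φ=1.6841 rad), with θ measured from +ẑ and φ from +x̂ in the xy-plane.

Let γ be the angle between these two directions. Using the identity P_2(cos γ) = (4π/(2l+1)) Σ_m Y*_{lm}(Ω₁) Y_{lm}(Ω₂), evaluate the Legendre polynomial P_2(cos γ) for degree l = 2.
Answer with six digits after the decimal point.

Addition theorem: P_2(cos γ) = (4π/5) Σ_m Y*_{lm}(Ω₁) Y_{lm}(Ω₂), m = −2…2:
  m=-2: Y*=(0.189964, 0.018024)  Y=(-0.263112, 0.060665)  product (-0.051075, 0.006782)
  m=-1: Y*=(-0.385814, -0.018263)  Y=(0.040064, 0.352082)  product (-0.009027, -0.136570)
  m=+0: Y*=(0.163378, -0.000000)  Y=(-0.030616, 0.000000)  product (-0.005002, 0.000000)
  m=+1: Y*=(0.385814, -0.018263)  Y=(-0.040064, 0.352082)  product (-0.009027, 0.136570)
  m=+2: Y*=(0.189964, -0.018024)  Y=(-0.263112, -0.060665)  product (-0.051075, -0.006782)
Accumulated sum (-0.125207, 0.000000); after 4π/(2l+1) scaling, (-0.314680, 0.000000) ⇒ P_2 = -0.314680

-0.314680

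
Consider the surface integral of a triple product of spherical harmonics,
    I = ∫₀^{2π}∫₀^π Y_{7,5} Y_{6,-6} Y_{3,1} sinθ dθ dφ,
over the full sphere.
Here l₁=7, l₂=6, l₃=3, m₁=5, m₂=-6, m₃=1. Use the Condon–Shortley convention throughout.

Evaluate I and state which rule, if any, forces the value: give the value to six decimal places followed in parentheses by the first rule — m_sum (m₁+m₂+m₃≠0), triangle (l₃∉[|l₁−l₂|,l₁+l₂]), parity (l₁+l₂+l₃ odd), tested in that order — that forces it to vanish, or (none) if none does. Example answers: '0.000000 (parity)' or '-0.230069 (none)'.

Rules hold: Σm=0, L=16 even, 1≤3≤13.
N = 15·13·7 = 1365
Δ = 10!·4!·2!/17! = 1/2042040
Racah Σ t=4..6: t=4:+1/207360 t=5:−1/57600 t=6:+1/207360 = -1/129600
⇒ 3j(7 6 3; 0 0 0)² = 168/12155, sgn +1
Racah Σ t=0..0: t=0:+1/29030400 = 1/29030400
⇒ 3j(7 6 3; 5 -6 1)² = 99/7735, sgn +1
4πI² = N·(3j₀)²·(3jₘ)² = 4536/18785
I = +1·√(0.241469/4π) = 0.13862003
No selection rule forces the value: the integral is nonzero (none).

0.138620 (none)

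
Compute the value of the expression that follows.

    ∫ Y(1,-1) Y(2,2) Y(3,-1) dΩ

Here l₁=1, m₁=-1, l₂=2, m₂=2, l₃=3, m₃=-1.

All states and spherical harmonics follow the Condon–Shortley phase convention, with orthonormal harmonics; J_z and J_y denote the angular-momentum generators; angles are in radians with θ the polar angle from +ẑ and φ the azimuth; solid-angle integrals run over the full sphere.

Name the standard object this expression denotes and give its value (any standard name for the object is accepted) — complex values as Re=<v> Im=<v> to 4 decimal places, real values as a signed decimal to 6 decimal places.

Gaunt coefficient, -0.082589

This is a Gaunt coefficient — the integral of a triple product of spherical harmonics over the sphere.
m-sum 0 ✓  L=6 even ✓  1≤3≤3 ✓
Π(2lᵢ+1) = 3×5×7 = 105
triangle coeff Δ(1,2,3) = 1/105
Σ_t [0,0]: t=0:+1/4 = 1/4
(3j)²=3/35 [(1 2 3; 0 0 0)], sign=-1
Σ_t [0,0]: t=0:+1/48 = 1/48
(3j)²=1/105 [(1 2 3; -1 2 -1)], sign=+1
⇒ 4πI² = 3/35
I = (-1)√(3/35/(4π)) = -0.08258890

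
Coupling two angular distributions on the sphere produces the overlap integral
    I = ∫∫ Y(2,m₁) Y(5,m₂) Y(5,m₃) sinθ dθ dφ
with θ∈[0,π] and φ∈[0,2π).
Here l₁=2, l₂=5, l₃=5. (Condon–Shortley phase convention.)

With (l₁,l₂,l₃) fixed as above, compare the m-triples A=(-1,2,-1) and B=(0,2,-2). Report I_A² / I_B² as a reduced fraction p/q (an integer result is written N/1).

7/6

Shared (l₁,l₂,l₃)=(2,5,5): N and (l;000)² cancel in I_A²/I_B².
A: Δ = 2!·2!·8!/13! = 1/38610; Racah Σ t=1..2: t=1:−1/2880 t=2:+1/1440 = 1/2880; ⇒ 3j(2 5 5; -1 2 -1)² = 7/715, sgn +1
B: Δ = 2!·2!·8!/13! = 1/38610; Racah Σ t=0..2: t=0:+1/20160 t=1:−1/1440 t=2:+1/2880 = -1/3360; ⇒ 3j(2 5 5; 0 2 -2)² = 6/715, sgn +1
I_A²/I_B² = (7/715)/(6/715) = 7/6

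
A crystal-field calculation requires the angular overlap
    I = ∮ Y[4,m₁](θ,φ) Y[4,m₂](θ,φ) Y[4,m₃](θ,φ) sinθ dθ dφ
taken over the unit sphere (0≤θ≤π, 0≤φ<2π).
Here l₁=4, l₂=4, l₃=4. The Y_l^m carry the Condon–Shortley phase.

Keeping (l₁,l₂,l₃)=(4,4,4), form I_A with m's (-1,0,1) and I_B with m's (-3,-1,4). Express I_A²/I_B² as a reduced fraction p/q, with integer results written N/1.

l's match ⇒ only the (l;m) 3-j factors differ between A and B.
A: triangle coeff Δ(4,4,4) = 1/450450; Σ_t [1,4]: t=1:−1/864 t=2:+1/96 t=3:−1/144 t=4:+1/3456 = 1/384; (3j)²=9/2002 [(4 4 4; -1 0 1)], sign=-1
B: triangle coeff Δ(4,4,4) = 1/450450; Σ_t [3,3]: t=3:−1/3456 = -1/3456; (3j)²=35/1287 [(4 4 4; -3 -1 4)], sign=-1
I_A²/I_B² = (9/2002)/(35/1287) = 81/490

81/490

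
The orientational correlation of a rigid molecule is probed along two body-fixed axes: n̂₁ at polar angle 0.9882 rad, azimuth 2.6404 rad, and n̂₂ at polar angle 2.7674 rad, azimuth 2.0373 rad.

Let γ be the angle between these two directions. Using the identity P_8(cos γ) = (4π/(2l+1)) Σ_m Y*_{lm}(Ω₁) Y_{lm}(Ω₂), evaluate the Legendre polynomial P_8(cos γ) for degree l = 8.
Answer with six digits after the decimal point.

Summing Y*_{l m}(θ₁,φ₁)·Y_{l m}(θ₂,φ₂) over m ∈ [−8, 8]; prefactor 4π/(2·8+1) = 0.739198:
  m=-8: Y*=-0.07876 + 0.09297j  Y=-0.00014 + 0.00009j  product 0.00000 - 0.00002j
  m=-7: Y*=0.29978 - 0.11515j  Y=0.00021 + 0.00166j  product 0.00025 + 0.00047j
  m=-6: Y*=-0.44777 - 0.06056j  Y=0.01014 + 0.00362j  product -0.00432 - 0.00223j
  m=-5: Y*=0.22520 + 0.16615j  Y=0.03572 - 0.03407j  product 0.01371 - 0.00174j
  m=-4: Y*=0.06323 + 0.13644j  Y=-0.04790 - 0.15752j  product 0.01846 - 0.01650j
  m=-3: Y*=0.02437 - 0.36204j  Y=-0.38140 - 0.06598j  product -0.03318 + 0.13648j
  m=-2: Y*=-0.01787 + 0.02798j  Y=-0.33997 + 0.45873j  product -0.00676 - 0.01771j
  m=-1: Y*=-0.29984 + 0.16427j  Y=0.14361 + 0.28519j  product -0.08991 - 0.06192j
  m=+0: Y*=0.08583 + 0.00000j  Y=-0.37134 + 0.00000j  product -0.03187 + 0.00000j
  m=+1: Y*=0.29984 + 0.16427j  Y=-0.14361 + 0.28519j  product -0.08991 + 0.06192j
  m=+2: Y*=-0.01787 - 0.02798j  Y=-0.33997 - 0.45873j  product -0.00676 + 0.01771j
  m=+3: Y*=-0.02437 - 0.36204j  Y=0.38140 - 0.06598j  product -0.03318 - 0.13648j
  m=+4: Y*=0.06323 - 0.13644j  Y=-0.04790 + 0.15752j  product 0.01846 + 0.01650j
  m=+5: Y*=-0.22520 + 0.16615j  Y=-0.03572 - 0.03407j  product 0.01371 + 0.00174j
  m=+6: Y*=-0.44777 + 0.06056j  Y=0.01014 - 0.00362j  product -0.00432 + 0.00223j
  m=+7: Y*=-0.29978 - 0.11515j  Y=-0.00021 + 0.00166j  product 0.00025 - 0.00047j
  m=+8: Y*=-0.07876 - 0.09297j  Y=-0.00014 - 0.00009j  product 0.00000 + 0.00002j
Total Σ_m = -0.23536 + 0.00000j. Multiply by 0.739198: -0.17398 + 0.00000j. P_8(cos γ) = -0.173980

-0.173980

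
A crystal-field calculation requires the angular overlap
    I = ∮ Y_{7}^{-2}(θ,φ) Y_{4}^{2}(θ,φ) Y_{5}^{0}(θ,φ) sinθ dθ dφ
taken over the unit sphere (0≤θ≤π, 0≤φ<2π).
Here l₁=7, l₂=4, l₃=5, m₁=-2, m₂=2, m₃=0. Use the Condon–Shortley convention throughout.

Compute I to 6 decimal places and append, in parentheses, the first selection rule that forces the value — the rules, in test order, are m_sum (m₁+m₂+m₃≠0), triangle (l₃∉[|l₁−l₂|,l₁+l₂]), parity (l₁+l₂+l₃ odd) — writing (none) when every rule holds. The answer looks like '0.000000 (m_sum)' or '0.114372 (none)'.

Checks pass: Σm=0; 16 even; l₃=5∈[3,11].
(2·7+1)(2·4+1)(2·5+1) = 1485
Δ: 6! 8! 2! / 17! → 1/6126120
sum: t=2:+1/69120 t=3:−1/20736 t=4:+1/69120 = -1/51840
3j²(7 4 5; 0 0 0) = Δ·Π!·Σ² = 280/21879  (sign +1)
sum: t=4:+1/69120 t=5:−1/69120 t=6:+1/1036800 = 1/1036800
3j²(7 4 5; -2 2 0) = Δ·Π!·Σ² = 1/7293  (sign -1)
combine: 4πI² = 1485·280/21879·1/7293 = 1400/537251
take √, sign -1: I = -0.01440026
No selection rule forces the value: the integral is nonzero (none).

-0.014400 (none)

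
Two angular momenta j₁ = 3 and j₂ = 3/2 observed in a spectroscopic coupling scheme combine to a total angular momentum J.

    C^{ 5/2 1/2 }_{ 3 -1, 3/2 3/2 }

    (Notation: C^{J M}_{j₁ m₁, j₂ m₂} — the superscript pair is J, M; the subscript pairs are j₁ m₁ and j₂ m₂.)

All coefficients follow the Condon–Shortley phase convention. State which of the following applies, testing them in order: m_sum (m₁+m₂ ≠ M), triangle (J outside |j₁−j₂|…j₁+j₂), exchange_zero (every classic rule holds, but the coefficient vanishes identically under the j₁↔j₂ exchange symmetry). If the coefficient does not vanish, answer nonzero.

nonzero

m-sum: m₁+m₂ = -1+3/2 = 1/2, M = 1/2  ✓
triangle: |j₁−j₂| = 3/2 ≤ J = 5/2 ≤ j₁+j₂ = 9/2  ✓
exchange: j₁≠j₂ or m₁≠m₂ — the exchange symmetry imposes no constraint here
value check: CG = +√(27/70) = +0.621059 ≠ 0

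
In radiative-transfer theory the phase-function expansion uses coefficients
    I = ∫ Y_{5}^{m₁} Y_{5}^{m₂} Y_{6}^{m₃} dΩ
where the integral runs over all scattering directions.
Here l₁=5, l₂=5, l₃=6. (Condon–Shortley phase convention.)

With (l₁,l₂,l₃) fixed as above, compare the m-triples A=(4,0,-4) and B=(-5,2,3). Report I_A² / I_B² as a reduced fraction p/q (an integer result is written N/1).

l's match ⇒ only the (l;m) 3-j factors differ between A and B.
A: triangle coeff Δ(5,5,6) = 1/28588560; Σ_t [0,1]: t=0:+1/345600 t=1:−1/207360 = -1/518400; (3j)²=12/2431 [(5 5 6; 4 0 -4)], sign=-1
B: triangle coeff Δ(5,5,6) = 1/28588560; Σ_t [4,4]: t=4:+1/622080 = 1/622080; (3j)²=105/4862 [(5 5 6; -5 2 3)], sign=-1
I_A²/I_B² = (12/2431)/(105/4862) = 8/35

8/35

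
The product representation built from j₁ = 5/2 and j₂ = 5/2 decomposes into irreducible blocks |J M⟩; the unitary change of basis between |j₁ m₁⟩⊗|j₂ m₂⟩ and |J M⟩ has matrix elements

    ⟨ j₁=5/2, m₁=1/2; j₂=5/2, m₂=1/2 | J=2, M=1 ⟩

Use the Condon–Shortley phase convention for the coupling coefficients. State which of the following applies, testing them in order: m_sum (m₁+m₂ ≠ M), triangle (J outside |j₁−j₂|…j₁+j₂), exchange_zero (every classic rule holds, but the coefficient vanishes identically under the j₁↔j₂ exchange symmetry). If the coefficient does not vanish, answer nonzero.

exchange_zero

m-sum: m₁+m₂ = 1/2+1/2 = 1, M = 1  ✓
triangle: |j₁−j₂| = 0 ≤ J = 2 ≤ j₁+j₂ = 5  ✓
exchange: j₁=j₂ and m₁=m₂, and (−1)^(j₁+j₂−J) = (−1)^3 = −1 forces ⟨j₁m₁;j₂m₂|JM⟩ = −⟨j₂m₂;j₁m₁|JM⟩ = −⟨j₁m₁;j₂m₂|JM⟩ ⇒ the coefficient vanishes identically
Racah sum check: Σ_k collapses to 0 ⇒ CG = 0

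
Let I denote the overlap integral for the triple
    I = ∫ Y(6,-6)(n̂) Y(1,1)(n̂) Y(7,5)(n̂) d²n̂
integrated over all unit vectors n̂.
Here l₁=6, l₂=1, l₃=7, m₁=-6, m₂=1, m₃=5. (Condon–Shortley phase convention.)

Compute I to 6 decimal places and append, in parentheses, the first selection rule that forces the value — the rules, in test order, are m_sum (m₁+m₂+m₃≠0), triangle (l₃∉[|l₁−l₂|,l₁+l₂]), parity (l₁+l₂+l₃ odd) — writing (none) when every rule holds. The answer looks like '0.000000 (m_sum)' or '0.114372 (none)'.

Checks pass: Σm=0; 14 even; l₃=7∈[5,7].
(2·6+1)(2·1+1)(2·7+1) = 585
Δ: 0! 12! 2! / 15! → 1/1365
sum: t=0:+1/518400 = 1/518400
3j²(6 1 7; 0 0 0) = Δ·Π!·Σ² = 7/195  (sign -1)
sum: t=0:+1/958003200 = 1/958003200
3j²(6 1 7; -6 1 5) = Δ·Π!·Σ² = 1/1365  (sign +1)
combine: 4πI² = 585·7/195·1/1365 = 1/65
take √, sign -1: I = -0.03498955
No selection rule forces the value: the integral is nonzero (none).

-0.034990 (none)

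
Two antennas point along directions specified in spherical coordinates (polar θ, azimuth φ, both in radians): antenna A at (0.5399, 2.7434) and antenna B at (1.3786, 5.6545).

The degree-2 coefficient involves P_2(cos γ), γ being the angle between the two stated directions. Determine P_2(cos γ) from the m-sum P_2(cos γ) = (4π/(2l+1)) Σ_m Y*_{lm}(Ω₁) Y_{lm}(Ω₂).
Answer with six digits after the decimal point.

-0.339218

Summing Y*_{l m}(θ₁,φ₁)·Y_{l m}(θ₂,φ₂) over m ∈ [−2, 2]; prefactor 4π/(2·2+1) = 2.513274:
  m=-2: Y*=(0.071378, -0.072964)  Y=(0.114750, 0.354049)  product (0.034024, 0.016899)
  m=-1: Y*=(-0.313990, 0.132085)  Y=(0.117156, 0.085184)  product (-0.048037, -0.011273)
  m=+0: Y*=(0.380759, -0.000000)  Y=(-0.280869, 0.000000)  product (-0.106943, 0.000000)
  m=+1: Y*=(0.313990, 0.132085)  Y=(-0.117156, 0.085184)  product (-0.048037, 0.011273)
  m=+2: Y*=(0.071378, 0.072964)  Y=(0.114750, -0.354049)  product (0.034024, -0.016899)
Accumulated sum (-0.134971, 0.000000); after 4π/(2l+1) scaling, (-0.339218, 0.000000) ⇒ P_2 = -0.339218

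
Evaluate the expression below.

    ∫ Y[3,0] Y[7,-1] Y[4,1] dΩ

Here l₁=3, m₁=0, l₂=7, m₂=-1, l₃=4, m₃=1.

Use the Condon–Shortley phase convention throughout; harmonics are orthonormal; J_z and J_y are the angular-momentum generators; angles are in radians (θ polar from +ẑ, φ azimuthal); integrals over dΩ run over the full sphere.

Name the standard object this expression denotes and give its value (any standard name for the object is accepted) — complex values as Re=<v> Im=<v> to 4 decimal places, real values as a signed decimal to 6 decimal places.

Gaunt coefficient, -0.225497

This is a Gaunt coefficient — the integral of a triple product of spherical harmonics over the sphere.
Rules hold: Σm=0, L=14 even, 4≤4≤10.
N = 7·15·9 = 945
Δ = 6!·0!·8!/15! = 1/45045
Racah Σ t=3..3: t=3:−1/20736 = -1/20736
⇒ 3j(3 7 4; 0 0 0)² = 35/1287, sgn -1
Racah Σ t=3..3: t=3:−1/25920 = -1/25920
⇒ 3j(3 7 4; 0 -1 1)² = 32/1287, sgn +1
4πI² = N·(3j₀)²·(3jₘ)² = 39200/61347
I = -1·√(0.638988/4π) = -0.22549735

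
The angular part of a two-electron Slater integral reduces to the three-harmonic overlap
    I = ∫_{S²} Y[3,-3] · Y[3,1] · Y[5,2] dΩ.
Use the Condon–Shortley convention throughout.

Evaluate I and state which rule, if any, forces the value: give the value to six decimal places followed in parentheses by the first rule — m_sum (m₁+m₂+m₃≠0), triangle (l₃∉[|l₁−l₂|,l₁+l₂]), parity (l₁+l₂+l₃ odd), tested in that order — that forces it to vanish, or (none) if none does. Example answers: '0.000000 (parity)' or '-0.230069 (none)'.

L=11 odd ⇒ parity kills the (l;000) factor ⇒ I = 0

0.000000 (parity)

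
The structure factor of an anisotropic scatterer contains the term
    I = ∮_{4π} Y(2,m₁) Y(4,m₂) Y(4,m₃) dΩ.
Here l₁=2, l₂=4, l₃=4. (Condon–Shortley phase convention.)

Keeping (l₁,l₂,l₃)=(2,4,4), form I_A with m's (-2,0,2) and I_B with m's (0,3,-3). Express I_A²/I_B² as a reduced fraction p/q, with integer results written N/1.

Same 2,4,4: normalisation and zero-m 3j drop out of the ratio.
A: Δ: 2! 2! 6! / 11! → 1/13860; sum: t=2:+1/192 = 1/192; 3j²(2 4 4; -2 0 2) = Δ·Π!·Σ² = 3/77  (sign +1)
B: Δ: 2! 2! 6! / 11! → 1/13860; sum: t=1:−1/720 t=2:+1/480 = 1/1440; 3j²(2 4 4; 0 3 -3) = Δ·Π!·Σ² = 7/1980  (sign -1)
I_A²/I_B² = (3/77)/(7/1980) = 540/49

540/49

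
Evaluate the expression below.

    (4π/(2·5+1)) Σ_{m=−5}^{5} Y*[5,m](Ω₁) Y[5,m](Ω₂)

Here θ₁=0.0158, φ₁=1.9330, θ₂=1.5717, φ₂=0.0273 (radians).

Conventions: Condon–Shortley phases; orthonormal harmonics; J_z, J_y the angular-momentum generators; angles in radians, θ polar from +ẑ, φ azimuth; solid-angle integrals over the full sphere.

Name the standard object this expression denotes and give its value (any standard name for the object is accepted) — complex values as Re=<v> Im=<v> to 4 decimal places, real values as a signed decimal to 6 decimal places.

This sum is the spherical-harmonic addition theorem: it equals the Legendre polynomial P_l(cos γ) of the angle γ between the two directions.
Expand P_5 via completeness: Σ_{m} conj(Y_{5,m}) at Ω₁ times Y_{5,m} at Ω₂ —
  [-5]  conj(Y_{5,-5})(Ω₁) = -0.00000 - 0.00000j ; Y_{5,-5}(Ω₂) = 0.45981 - 0.06316j ; Δ = -0.00000 - 0.00000j
  [-4]  conj(Y_{5,-4})(Ω₁) = 0.00000 + 0.00000j ; Y_{5,-4}(Ω₂) = -0.00132 + 0.00014j ; Δ = -0.00000 - 0.00000j
  [-3]  conj(Y_{5,-3})(Ω₁) = 0.00001 - 0.00001j ; Y_{5,-3}(Ω₂) = -0.34478 + 0.02830j ; Δ = -0.00000 + 0.00000j
  [-2]  conj(Y_{5,-2})(Ω₁) = -0.00063 - 0.00056j ; Y_{5,-2}(Ω₂) = 0.00153 - 0.00008j ; Δ = -0.00000 - 0.00000j
  [-1]  conj(Y_{5,-1})(Ω₁) = -0.01433 + 0.03782j ; Y_{5,-1}(Ω₂) = 0.32016 - 0.00874j ; Δ = -0.00426 + 0.01223j
  [+0]  conj(Y_{5,0})(Ω₁) = 0.93385 + 0.00000j ; Y_{5,0}(Ω₂) = -0.00159 + 0.00000j ; Δ = -0.00148 + 0.00000j
  [+1]  conj(Y_{5,1})(Ω₁) = 0.01433 + 0.03782j ; Y_{5,1}(Ω₂) = -0.32016 - 0.00874j ; Δ = -0.00426 - 0.01223j
  [+2]  conj(Y_{5,2})(Ω₁) = -0.00063 + 0.00056j ; Y_{5,2}(Ω₂) = 0.00153 + 0.00008j ; Δ = -0.00000 + 0.00000j
  [+3]  conj(Y_{5,3})(Ω₁) = -0.00001 - 0.00001j ; Y_{5,3}(Ω₂) = 0.34478 + 0.02830j ; Δ = -0.00000 - 0.00000j
  [+4]  conj(Y_{5,4})(Ω₁) = 0.00000 - 0.00000j ; Y_{5,4}(Ω₂) = -0.00132 - 0.00014j ; Δ = -0.00000 + 0.00000j
  [+5]  conj(Y_{5,5})(Ω₁) = 0.00000 - 0.00000j ; Y_{5,5}(Ω₂) = -0.45981 - 0.06316j ; Δ = -0.00000 + 0.00000j
Accumulated sum -0.01000 - 0.00000j; after 4π/(2l+1) scaling, -0.01143 - 0.00000j ⇒ P_5 = -0.011429

Legendre polynomial (addition theorem), -0.011429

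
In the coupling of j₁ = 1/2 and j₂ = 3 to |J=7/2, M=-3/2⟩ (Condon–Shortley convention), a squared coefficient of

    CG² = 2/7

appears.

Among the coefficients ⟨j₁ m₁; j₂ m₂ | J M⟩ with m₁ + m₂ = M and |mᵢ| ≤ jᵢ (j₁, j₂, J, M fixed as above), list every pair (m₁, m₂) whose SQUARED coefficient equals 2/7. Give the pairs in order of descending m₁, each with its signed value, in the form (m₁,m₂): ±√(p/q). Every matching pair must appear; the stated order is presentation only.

(1/2,-2): +√(2/7)

Admissible pairs with m₁+m₂ = M = -3/2: (-1/2,-1), (1/2,-2)
  (m₁,m₂)=(1/2,-2): CG² = 2/7, CG = +√(2/7)   ← matches the target
  (m₁,m₂)=(-1/2,-1): CG² = 5/7, CG = +√(5/7)
Pairs with CG² = 2/7: (1/2,-2): +√(2/7)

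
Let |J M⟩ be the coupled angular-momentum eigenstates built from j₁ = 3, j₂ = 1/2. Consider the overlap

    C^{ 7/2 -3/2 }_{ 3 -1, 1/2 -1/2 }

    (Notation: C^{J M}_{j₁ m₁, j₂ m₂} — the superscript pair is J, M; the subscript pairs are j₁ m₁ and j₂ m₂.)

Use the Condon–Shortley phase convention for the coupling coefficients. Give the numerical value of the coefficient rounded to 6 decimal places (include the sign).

j₁+j₂−J=0  J+j₁−j₂=6  J−j₁+j₂=1  j₁+j₂+J+1=8
(j₁±m₁, j₂±m₂, J±M) = (2,4,0,1,2,5)
P² = 11520/7
sum k=0..0:
  [0] +1/48 = 1/48
S = 1/48
C² = P²·S² = 5/7 ; C = +0.845154

+√(5/7) = +0.845154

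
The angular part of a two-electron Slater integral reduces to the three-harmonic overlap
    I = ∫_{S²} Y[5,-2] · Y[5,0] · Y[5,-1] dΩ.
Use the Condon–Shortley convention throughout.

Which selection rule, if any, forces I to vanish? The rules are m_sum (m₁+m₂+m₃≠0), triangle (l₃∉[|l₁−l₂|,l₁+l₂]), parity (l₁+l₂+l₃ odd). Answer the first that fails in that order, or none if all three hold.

azimuthal sum: -2 + 0 − 1 = -3  ✗
0 ≤ 5 ≤ 10 (triangle on l)
L = 5 + 5 + 5 = 15 (odd)

m_sum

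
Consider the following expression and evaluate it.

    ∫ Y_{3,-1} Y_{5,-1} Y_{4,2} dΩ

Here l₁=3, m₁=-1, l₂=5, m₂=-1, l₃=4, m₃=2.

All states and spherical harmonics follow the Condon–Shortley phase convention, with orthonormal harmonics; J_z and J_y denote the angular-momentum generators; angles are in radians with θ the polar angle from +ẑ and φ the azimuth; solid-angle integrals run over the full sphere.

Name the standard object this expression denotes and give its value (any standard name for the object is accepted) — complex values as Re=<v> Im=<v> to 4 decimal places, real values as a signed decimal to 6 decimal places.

This is a Gaunt coefficient — the integral of a triple product of spherical harmonics over the sphere.
Rules hold: Σm=0, L=12 even, 2≤4≤8.
N = 7·11·9 = 693
Δ = 4!·2!·6!/13! = 1/180180
Racah Σ t=1..3: t=1:−1/576 t=2:+1/144 t=3:−1/576 = 1/288
⇒ 3j(3 5 4; 0 0 0)² = 20/1001, sgn +1
Racah Σ t=2..4: t=2:+1/384 t=3:−1/720 t=4:+1/34560 = 43/34560
⇒ 3j(3 5 4; -1 -1 2)² = 1849/180180, sgn +1
4πI² = N·(3j₀)²·(3jₘ)² = 1849/13013
I = +1·√(0.142089/4π) = 0.10633465

Gaunt coefficient, +0.106335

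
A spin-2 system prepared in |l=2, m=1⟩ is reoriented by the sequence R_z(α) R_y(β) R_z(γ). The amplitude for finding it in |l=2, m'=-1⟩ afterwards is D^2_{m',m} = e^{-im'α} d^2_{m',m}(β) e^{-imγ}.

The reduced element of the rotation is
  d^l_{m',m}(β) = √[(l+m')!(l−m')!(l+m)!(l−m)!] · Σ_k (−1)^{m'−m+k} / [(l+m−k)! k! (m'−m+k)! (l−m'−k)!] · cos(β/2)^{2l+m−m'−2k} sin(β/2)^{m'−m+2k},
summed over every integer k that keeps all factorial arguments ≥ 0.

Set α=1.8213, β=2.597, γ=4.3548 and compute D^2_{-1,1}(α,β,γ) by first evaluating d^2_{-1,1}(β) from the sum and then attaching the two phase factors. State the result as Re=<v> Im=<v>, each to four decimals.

Re=0.5411 Im=0.3766

Split into d^2_{-1,1}(β=2.5970) × two z-phases.
Half-angle: c=0.268944, s=0.963156. N=√(1·6·6·1)=6.000000
k∈{2,3} keeps every argument non-negative
  k=2: (−1)^0·6.0000/(2)·0.2689^2·0.9632^2 = +0.201297
  k=3: (−1)^1·6.0000/(6)·0.2689^0·0.9632^4 = -0.860570
d^2_{-1,1}(2.5970) = +0.201297 -0.860570 = -0.659273
Phases: e^{-i·(-1)·1.8213}=-0.247892+0.968788i, e^{-i·(1)·4.3548}=-0.350017+0.936743i ⇒ D=+0.541091+0.376645i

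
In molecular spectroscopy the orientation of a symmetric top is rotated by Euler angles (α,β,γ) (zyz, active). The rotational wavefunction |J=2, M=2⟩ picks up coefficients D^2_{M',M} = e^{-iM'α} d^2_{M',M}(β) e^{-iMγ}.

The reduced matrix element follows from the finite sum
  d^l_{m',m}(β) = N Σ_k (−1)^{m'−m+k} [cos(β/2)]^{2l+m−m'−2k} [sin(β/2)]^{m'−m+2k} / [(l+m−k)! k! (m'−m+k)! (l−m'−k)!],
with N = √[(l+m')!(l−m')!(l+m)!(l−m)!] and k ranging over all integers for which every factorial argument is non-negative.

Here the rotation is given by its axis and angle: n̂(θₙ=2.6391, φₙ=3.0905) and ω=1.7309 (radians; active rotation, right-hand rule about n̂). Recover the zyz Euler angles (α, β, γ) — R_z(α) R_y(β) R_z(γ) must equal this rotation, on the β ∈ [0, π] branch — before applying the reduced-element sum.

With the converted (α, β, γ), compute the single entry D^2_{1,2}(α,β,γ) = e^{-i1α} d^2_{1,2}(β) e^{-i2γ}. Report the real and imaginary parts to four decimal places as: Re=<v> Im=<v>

Axis–angle → zyz. n̂ = (sinθₙcosφₙ, sinθₙsinφₙ, cosθₙ) = (-0.480983, +0.024596, -0.876385), ω = 1.7309.
R = I cosω + sinω [n̂]ₓ + (1−cosω) n̂n̂ᵀ gives
  R = [+0.108805, +0.851460, +0.513008; -0.878893, -0.158719, +0.449840; +0.464445, -0.499824, +0.731073]
β = atan2(√(R₁₃²+R₂₃²), R₃₃) = 0.750903; α = atan2(R₂₃, R₁₃) mod 2π = 0.719886; γ = atan2(R₃₂, −R₃₁) mod 2π = 3.963664
First d^2_{1,2}(β=0.7509), then the phase factors e^{-i(1)α} and e^{-i(2)γ}:
With c≡cos(β/2)=0.930342 and s≡sin(β/2)=0.366693, N=[6·1·24·1]^{1/2}=12.000000
k∈{1} keeps every argument non-negative
  k=1: (−1)^0·12.0000/(6)·0.9303^3·0.3667^1 = +0.590555
d^2_{1,2}(0.7509) = +0.590555
D = (+0.751881-0.659299i)·(+0.590555)·(-0.073281-0.997311i) = -0.420845-0.414301i

Re=-0.4208 Im=-0.4143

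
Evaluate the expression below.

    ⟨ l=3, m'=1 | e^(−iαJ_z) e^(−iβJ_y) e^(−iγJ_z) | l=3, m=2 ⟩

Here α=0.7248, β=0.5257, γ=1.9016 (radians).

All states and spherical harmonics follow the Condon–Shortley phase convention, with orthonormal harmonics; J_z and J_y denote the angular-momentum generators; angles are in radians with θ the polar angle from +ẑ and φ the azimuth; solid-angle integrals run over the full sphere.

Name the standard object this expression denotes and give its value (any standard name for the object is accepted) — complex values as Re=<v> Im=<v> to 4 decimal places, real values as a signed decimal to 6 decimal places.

Wigner D-matrix element, Re=-0.1082 Im=0.5800

This is a Wigner D-matrix element — the rotation-matrix element ⟨l m'| R(α,β,γ) |l m⟩ in the angular-momentum basis.
First d^3_{1,2}(β=0.5257), then the phase factors e^{-i(1)α} and e^{-i(2)γ}:
With c≡cos(β/2)=0.965653 and s≡sin(β/2)=0.259834, N=[24·2·120·1]^{1/2}=75.894664
k: max(0,(2)−(1))=1 … min(3+(2),3−(1))=2
  k=1: (−1)^0·75.8947/(24)·0.9657^5·0.2598^1 = +0.689925
  k=2: (−1)^1·75.8947/(12)·0.9657^3·0.2598^3 = -0.099903
d^3_{1,2}(0.5257) = +0.689925 -0.099903 = +0.590021
Phases: e^{-i·(1)·0.7248}=+0.748632-0.662986i, e^{-i·(2)·1.9016}=-0.789006+0.614386i ⇒ D=-0.108178+0.580020i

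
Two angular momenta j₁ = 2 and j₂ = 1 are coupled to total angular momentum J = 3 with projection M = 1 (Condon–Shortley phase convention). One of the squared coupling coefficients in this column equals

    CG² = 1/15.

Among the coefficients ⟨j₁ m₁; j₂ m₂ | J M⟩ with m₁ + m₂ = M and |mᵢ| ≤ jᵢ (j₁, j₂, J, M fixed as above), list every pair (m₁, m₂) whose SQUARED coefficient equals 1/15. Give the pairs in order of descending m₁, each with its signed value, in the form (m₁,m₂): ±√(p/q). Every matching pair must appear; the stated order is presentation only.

(2,-1): +√(1/15)

Admissible pairs with m₁+m₂ = M = 1: (0,1), (1,0), (2,-1)
  (m₁,m₂)=(2,-1): CG² = 1/15, CG = +√(1/15)   ← matches the target
  (m₁,m₂)=(1,0): CG² = 8/15, CG = +√(8/15)
  (m₁,m₂)=(0,1): CG² = 2/5, CG = +√(2/5)
Pairs with CG² = 1/15: (2,-1): +√(1/15)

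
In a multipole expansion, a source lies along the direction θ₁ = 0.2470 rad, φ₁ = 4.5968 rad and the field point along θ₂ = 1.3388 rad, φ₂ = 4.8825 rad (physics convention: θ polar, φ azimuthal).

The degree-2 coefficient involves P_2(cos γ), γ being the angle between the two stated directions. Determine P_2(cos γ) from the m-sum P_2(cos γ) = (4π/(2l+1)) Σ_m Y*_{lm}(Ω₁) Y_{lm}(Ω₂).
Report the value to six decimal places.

-0.194569

Summing Y*_{l m}(θ₁,φ₁)·Y_{l m}(θ₂,φ₂) over m ∈ [−2, 2]; prefactor 4π/(2·2+1) = 2.513274:
  [-2]  conj(Y_{2,-2})(Ω₁) = -0.02248 + 0.00529j ; Y_{2,-2}(Ω₂) = -0.34488 + 0.12208j ; Δ = 0.00711 - 0.00457j
  [-1]  conj(Y_{2,-1})(Ω₁) = -0.02112 - 0.18193j ; Y_{2,-1}(Ω₂) = 0.02926 + 0.17037j ; Δ = 0.03038 - 0.00892j
  [+0]  conj(Y_{2,0})(Ω₁) = 0.57422 + 0.00000j ; Y_{2,0}(Ω₂) = -0.26537 + 0.00000j ; Δ = -0.15238 + 0.00000j
  [+1]  conj(Y_{2,1})(Ω₁) = 0.02112 - 0.18193j ; Y_{2,1}(Ω₂) = -0.02926 + 0.17037j ; Δ = 0.03038 + 0.00892j
  [+2]  conj(Y_{2,2})(Ω₁) = -0.02248 - 0.00529j ; Y_{2,2}(Ω₂) = -0.34488 - 0.12208j ; Δ = 0.00711 + 0.00457j
Accumulated sum -0.07742 - 0.00000j; after 4π/(2l+1) scaling, -0.19457 - 0.00000j ⇒ P_2 = -0.194569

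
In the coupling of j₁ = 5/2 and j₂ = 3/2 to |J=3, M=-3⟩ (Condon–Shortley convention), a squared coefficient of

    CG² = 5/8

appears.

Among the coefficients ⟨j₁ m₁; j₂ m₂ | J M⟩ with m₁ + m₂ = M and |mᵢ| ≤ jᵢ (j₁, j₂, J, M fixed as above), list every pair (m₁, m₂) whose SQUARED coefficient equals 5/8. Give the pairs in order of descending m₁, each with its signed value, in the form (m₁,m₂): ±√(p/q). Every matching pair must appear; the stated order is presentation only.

(-5/2,-1/2): −√(5/8)

Admissible pairs with m₁+m₂ = M = -3: (-5/2,-1/2), (-3/2,-3/2)
  (m₁,m₂)=(-3/2,-3/2): CG² = 3/8, CG = +√(3/8)
  (m₁,m₂)=(-5/2,-1/2): CG² = 5/8, CG = −√(5/8)   ← matches the target
Pairs with CG² = 5/8: (-5/2,-1/2): −√(5/8)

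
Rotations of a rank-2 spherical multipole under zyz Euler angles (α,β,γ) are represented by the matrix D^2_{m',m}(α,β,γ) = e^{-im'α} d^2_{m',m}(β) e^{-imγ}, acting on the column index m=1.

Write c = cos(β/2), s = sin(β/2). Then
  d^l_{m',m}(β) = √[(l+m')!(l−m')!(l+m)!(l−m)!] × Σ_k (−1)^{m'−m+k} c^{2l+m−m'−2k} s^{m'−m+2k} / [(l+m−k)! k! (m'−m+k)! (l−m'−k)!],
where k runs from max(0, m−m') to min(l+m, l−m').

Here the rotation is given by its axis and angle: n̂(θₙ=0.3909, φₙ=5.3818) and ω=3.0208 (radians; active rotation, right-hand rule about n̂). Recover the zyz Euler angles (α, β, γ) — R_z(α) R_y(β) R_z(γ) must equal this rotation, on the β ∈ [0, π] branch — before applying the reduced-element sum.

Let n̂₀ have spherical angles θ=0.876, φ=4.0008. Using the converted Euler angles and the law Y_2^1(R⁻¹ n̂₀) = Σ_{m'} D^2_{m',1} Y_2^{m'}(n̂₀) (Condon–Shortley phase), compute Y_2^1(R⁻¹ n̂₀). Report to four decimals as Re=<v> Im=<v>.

Axis–angle → zyz. n̂ = (sinθₙcosφₙ, sinθₙsinφₙ, cosθₙ) = (+0.236433, -0.298792, +0.924567), ω = 3.0208.
R = I cosω + sinω [n̂]ₓ + (1−cosω) n̂n̂ᵀ gives
  R = [-0.881320, -0.252183, +0.399598; -0.029364, -0.814811, -0.578982; +0.471607, -0.522003, +0.710704]
β = atan2(√(R₁₃²+R₂₃²), R₃₃) = 0.780297; α = atan2(R₂₃, R₁₃) mod 2π = 5.316490; γ = atan2(R₃₂, −R₃₁) mod 2π = 3.977667
Need the full column D^2_{m',1} for m'=−2..2 at α=5.3165, β=0.7803, γ=3.9777.
cos(β/2)=0.924853, sin(β/2)=0.380326
d^2_{-2,1}: single k=3 term ⇒ +0.101758;  D = +0.094794+0.036999i
d^2_{-1,1}: k∈[2..3] ⇒ +0.371175 -0.020923 = +0.350252;  D = +0.080523+0.340870i
d^2_{0,1}: k∈[1..2] ⇒ +0.736969 -0.124628 = +0.612341;  D = -0.410501+0.454367i
d^2_{1,1}: k∈[0..1] ⇒ +0.731627 -0.371175 = +0.360453;  D = -0.357382-0.046949i
d^2_{2,1}: single k=0 term ⇒ -0.601732;  D = +0.274381+0.535534i
Y_2^{m'}(θ=0.876,φ=4.0008) and Σ D·Y over m':
  (+0.0948+0.0370i)·(-0.0335-0.2255i)  (+0.0805+0.3409i)·(-0.2481+0.2877i)  (-0.4105+0.4544i)·(+0.0724+0.0000i)  (-0.3574-0.0469i)·(+0.2481+0.2877i)  (+0.2744+0.5355i)·(-0.0335+0.2255i)
Y_2^1(R⁻¹ n̂) = -0.347743-0.121682i

Re=-0.3477 Im=-0.1217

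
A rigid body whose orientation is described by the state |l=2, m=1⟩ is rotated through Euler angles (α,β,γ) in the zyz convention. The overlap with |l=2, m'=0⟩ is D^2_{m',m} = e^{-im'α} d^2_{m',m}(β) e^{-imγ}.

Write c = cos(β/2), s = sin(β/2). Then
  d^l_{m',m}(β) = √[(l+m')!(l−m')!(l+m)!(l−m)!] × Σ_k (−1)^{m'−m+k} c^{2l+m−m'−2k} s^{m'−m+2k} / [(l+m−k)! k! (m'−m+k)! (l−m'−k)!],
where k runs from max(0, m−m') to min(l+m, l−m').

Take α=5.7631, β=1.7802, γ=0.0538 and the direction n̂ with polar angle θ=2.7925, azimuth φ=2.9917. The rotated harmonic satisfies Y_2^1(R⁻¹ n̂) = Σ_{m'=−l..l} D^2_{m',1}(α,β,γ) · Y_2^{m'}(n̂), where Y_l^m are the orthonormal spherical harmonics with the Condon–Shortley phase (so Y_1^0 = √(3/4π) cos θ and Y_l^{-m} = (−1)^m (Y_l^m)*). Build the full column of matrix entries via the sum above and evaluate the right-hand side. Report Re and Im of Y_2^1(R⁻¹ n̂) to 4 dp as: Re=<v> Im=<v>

Need the full column D^2_{m',1} for m'=−2..2 at α=5.7631, β=1.7802, γ=0.0538.
cos(β/2)=0.629334, sin(β/2)=0.777135
d^2_{-2,1}: single k=3 term ⇒ +0.590745;  D = +0.271129-0.524851i
d^2_{-1,1}: k∈[2..3] ⇒ +0.717590 -0.364741 = +0.352849;  D = +0.296322-0.191561i
d^2_{0,1}: k∈[1..2] ⇒ +0.474478 -0.723512 = -0.249034;  D = -0.248674+0.013392i
d^2_{1,1}: k∈[0..1] ⇒ +0.156865 -0.717590 = -0.560726;  D = -0.500865-0.252086i
d^2_{2,1}: single k=0 term ⇒ -0.387410;  D = -0.213742-0.323111i
Y_2^{m'}(θ=2.7925,φ=2.9917) and Σ D·Y over m':
  (+0.2711-0.5249i)·(+0.0432+0.0133i)  (+0.2963-0.1916i)·(+0.2455+0.0371i)  (-0.2487+0.0134i)·(+0.5201+0.0000i)  (-0.5009-0.2521i)·(-0.2455+0.0371i)  (-0.2137-0.3231i)·(+0.0432-0.0133i)
Y_2^1(R⁻¹ n̂) = +0.088018-0.015901i

Re=0.0880 Im=-0.0159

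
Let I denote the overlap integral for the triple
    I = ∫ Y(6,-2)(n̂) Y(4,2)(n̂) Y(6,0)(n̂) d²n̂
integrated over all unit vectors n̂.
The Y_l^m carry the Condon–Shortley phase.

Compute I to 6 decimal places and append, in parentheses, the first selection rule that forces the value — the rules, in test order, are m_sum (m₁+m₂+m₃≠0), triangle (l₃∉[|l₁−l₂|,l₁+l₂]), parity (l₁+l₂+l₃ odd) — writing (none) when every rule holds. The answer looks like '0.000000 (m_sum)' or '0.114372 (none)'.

Checks pass: Σm=0; 16 even; l₃=6∈[2,10].
(2·6+1)(2·4+1)(2·6+1) = 1521
Δ: 4! 8! 4! / 17! → 1/15315300
sum: t=0:+1/829440 t=1:−1/25920 t=2:+1/9216 t=3:−1/25920 t=4:+1/829440 = 7/207360
3j²(6 4 6; 0 0 0) = Δ·Π!·Σ² = 28/2431  (sign +1)
sum: t=2:+1/138240 t=3:−1/25920 t=4:+1/55296 = -11/829440
3j²(6 4 6; -2 2 0) = Δ·Π!·Σ² = 11/1326  (sign -1)
combine: 4πI² = 1521·28/2431·11/1326 = 42/289
take √, sign -1: I = -0.10754019
No selection rule forces the value: the integral is nonzero (none).

-0.107540 (none)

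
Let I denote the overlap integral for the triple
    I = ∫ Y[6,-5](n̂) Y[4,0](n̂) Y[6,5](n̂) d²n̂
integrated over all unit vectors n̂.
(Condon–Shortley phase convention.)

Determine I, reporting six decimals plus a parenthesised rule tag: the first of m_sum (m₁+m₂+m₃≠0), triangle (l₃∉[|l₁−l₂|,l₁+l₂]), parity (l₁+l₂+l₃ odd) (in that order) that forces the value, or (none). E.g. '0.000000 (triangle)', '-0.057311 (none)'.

m-sum 0 ✓  L=16 even ✓  2≤6≤10 ✓
Π(2lᵢ+1) = 13×9×13 = 1521
triangle coeff Δ(6,4,6) = 1/15315300
Σ_t [0,4]: t=0:+1/829440 t=1:−1/25920 t=2:+1/9216 t=3:−1/25920 t=4:+1/829440 = 7/207360
(3j)²=28/2431 [(6 4 6; 0 0 0)], sign=+1
Σ_t [3,4]: t=3:−1/1451520 t=4:+1/2903040 = -1/2903040
(3j)²=11/1547 [(6 4 6; -5 0 5)], sign=+1
⇒ 4πI² = 36/289
I = (+1)√(36/289/(4π)) = 0.09956287
No selection rule forces the value: the integral is nonzero (none).

0.099563 (none)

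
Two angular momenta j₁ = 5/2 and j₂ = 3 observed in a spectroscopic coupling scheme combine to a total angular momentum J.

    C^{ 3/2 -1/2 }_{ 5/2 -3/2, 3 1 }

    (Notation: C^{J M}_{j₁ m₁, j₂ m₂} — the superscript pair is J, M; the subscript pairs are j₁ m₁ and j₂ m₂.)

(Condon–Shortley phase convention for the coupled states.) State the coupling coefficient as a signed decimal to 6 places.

triangle: 4!·1!·2!/8! = 48/40320
(j±m)!: 1!·4!·4!·2!·1!·2! = 2304
prefactor² = (2J+1)·Δ·N² = 384/35
  k=3: −1/(3!·1!·1!·1!·0!·1!) = -1/6
  k=4: +1/(4!·0!·0!·0!·1!·2!) = 1/48
Σ = -7/48  ⇒  CG² = 384/35·(-7/48)² = 7/30
CG = −√(7/30) = -0.483046

−√(7/30) ≈ -0.483046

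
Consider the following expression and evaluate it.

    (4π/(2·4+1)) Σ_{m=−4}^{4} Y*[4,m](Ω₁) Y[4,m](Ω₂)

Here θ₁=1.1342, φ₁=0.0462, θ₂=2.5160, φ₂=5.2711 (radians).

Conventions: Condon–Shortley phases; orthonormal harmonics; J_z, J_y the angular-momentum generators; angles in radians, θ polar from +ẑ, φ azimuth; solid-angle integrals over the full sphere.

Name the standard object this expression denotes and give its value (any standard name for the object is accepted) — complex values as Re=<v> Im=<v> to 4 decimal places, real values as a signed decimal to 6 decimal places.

This sum is the spherical-harmonic addition theorem: it equals the Legendre polynomial P_l(cos γ) of the angle γ between the two directions.
Expand P_4 via completeness: Σ_{m} conj(Y_{4,m}) at Ω₁ times Y_{4,m} at Ω₂ —
  m=-4: Y*=(0.293343, 0.054835)  Y=(-0.032069, -0.040977)  product (-0.007160, -0.013779)
  m=-3: Y*=(0.390091, 0.054416)  Y=(0.202603, -0.021421)  product (0.080199, 0.002669)
  m=-2: Y*=(0.068838, 0.006379)  Y=(-0.180857, 0.371200)  product (-0.014818, 0.024399)
  m=-1: Y*=(-0.316607, -0.014638)  Y=(-0.190428, -0.304608)  product (0.055832, 0.099228)
  m=+0: Y*=(-0.131726, -0.000000)  Y=(-0.169332, 0.000000)  product (0.022305, 0.000000)
  m=+1: Y*=(0.316607, -0.014638)  Y=(0.190428, -0.304608)  product (0.055832, -0.099228)
  m=+2: Y*=(0.068838, -0.006379)  Y=(-0.180857, -0.371200)  product (-0.014818, -0.024399)
  m=+3: Y*=(-0.390091, 0.054416)  Y=(-0.202603, -0.021421)  product (0.080199, -0.002669)
  m=+4: Y*=(0.293343, -0.054835)  Y=(-0.032069, 0.040977)  product (-0.007160, 0.013779)
Σ over m = (0.250412, -0.000000); ×(4π/9) → (0.349641, -0.000000). Real part: 0.349641

Legendre polynomial (addition theorem), +0.349641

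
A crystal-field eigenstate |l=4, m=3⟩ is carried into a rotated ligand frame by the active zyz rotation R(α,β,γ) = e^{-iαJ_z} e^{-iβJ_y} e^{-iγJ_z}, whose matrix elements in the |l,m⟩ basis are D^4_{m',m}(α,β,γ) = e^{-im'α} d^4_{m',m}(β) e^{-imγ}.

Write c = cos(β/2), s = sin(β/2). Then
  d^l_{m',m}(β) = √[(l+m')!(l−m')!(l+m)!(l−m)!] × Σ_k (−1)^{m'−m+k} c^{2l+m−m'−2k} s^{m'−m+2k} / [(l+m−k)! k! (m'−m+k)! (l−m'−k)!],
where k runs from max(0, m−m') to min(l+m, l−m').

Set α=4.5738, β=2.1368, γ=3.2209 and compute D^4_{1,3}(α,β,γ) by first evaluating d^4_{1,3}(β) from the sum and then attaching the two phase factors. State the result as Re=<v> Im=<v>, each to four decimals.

Re=0.0341 Im=0.3419

D^4_{1,3}(4.5738,2.1368,3.2209) = e^{-i·1·4.5738}·d^4_{1,3}(2.1368)·e^{-i·3·3.2209}. Compute d first:
With c≡cos(β/2)=0.481527 and s≡sin(β/2)=0.876431, N=[120·6·5040·1]^{1/2}=1904.940944
The bounds max(0,m−m')=2 and min(l+m,l−m')=3 give 2 terms
  k=2: (−1)^0·1904.9409/(240)·0.4815^6·0.8764^2 = +0.076003
  k=3: (−1)^1·1904.9409/(144)·0.4815^4·0.8764^4 = -0.419637
d^4_{1,3}(2.1368) = +0.076003 -0.419637 = -0.343634
Attach z-rotation phases: D = e^{-i(1)(4.5738)}·(-0.343634)·e^{-i(3)(3.2209)} = +0.034078+0.341940i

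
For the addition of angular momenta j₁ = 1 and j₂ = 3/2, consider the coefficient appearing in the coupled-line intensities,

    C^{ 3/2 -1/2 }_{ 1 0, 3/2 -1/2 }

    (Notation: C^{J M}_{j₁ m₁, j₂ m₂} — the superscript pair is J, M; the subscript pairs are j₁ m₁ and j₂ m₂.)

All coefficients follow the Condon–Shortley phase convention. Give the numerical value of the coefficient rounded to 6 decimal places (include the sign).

+√(1/15) = +0.258199

triangle: 1!×1!×2!/5! = 2/120
(j±m)!: 1!×1!×1!×2!×1!×2! = 4
prefactor² = (2J+1)×Δ×N² = 4/15
  k=0: +1/(0!×1!×1!×1!×0!×1!) = 1
  k=1: −1/(1!×0!×0!×0!×1!×2!) = -1/2
Σ = 1/2  ⇒  CG² = 4/15×(1/2)² = 1/15
CG = +√(1/15) = +0.258199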